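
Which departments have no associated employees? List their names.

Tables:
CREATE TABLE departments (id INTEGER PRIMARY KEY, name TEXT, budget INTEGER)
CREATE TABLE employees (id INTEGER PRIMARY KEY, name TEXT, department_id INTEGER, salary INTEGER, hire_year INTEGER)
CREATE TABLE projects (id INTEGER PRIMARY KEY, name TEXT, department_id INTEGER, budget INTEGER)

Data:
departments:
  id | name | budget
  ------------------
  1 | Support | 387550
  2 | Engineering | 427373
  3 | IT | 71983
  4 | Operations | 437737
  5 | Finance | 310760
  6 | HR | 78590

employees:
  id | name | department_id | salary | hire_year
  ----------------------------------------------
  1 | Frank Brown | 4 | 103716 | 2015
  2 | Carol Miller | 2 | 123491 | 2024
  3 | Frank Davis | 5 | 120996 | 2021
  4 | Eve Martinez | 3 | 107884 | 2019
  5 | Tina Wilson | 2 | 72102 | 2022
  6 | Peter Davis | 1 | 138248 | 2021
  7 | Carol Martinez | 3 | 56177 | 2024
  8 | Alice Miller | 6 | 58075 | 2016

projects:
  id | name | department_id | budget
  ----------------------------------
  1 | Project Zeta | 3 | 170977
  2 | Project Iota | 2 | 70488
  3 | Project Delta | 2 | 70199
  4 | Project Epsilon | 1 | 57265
SELECT p.name FROM departments p LEFT JOIN employees c ON c.department_id = p.id WHERE c.id IS NULL

Execution result:
(no rows)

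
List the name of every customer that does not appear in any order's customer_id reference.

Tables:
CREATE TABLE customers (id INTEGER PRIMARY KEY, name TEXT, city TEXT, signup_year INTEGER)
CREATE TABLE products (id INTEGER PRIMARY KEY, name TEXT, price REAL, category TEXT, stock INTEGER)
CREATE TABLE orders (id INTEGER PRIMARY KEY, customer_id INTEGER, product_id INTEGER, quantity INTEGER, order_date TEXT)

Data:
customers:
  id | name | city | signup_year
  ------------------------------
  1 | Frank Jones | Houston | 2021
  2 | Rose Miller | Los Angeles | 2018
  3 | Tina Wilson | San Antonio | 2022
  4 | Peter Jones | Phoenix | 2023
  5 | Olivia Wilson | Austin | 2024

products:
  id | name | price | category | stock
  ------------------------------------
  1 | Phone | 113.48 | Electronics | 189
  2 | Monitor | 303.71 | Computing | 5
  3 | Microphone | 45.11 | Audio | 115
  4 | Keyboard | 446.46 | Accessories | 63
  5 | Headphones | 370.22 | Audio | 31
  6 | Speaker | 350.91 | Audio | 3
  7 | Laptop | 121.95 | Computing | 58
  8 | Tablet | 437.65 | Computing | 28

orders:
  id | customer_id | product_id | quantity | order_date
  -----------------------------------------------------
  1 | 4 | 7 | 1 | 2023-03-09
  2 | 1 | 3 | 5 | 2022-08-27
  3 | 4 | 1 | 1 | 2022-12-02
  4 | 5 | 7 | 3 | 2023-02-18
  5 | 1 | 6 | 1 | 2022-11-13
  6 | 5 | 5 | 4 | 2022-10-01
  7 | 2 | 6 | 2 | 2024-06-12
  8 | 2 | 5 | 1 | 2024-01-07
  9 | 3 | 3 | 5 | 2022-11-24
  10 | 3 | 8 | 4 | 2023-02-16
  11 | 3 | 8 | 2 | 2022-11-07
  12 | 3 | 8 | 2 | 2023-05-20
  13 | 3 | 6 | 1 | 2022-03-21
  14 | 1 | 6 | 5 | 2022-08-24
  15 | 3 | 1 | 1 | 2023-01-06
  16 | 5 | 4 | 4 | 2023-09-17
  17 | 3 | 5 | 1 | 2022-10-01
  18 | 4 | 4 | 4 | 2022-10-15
SELECT p.name FROM customers p LEFT JOIN orders c ON c.customer_id = p.id WHERE c.id IS NULL

Execution result:
(no rows)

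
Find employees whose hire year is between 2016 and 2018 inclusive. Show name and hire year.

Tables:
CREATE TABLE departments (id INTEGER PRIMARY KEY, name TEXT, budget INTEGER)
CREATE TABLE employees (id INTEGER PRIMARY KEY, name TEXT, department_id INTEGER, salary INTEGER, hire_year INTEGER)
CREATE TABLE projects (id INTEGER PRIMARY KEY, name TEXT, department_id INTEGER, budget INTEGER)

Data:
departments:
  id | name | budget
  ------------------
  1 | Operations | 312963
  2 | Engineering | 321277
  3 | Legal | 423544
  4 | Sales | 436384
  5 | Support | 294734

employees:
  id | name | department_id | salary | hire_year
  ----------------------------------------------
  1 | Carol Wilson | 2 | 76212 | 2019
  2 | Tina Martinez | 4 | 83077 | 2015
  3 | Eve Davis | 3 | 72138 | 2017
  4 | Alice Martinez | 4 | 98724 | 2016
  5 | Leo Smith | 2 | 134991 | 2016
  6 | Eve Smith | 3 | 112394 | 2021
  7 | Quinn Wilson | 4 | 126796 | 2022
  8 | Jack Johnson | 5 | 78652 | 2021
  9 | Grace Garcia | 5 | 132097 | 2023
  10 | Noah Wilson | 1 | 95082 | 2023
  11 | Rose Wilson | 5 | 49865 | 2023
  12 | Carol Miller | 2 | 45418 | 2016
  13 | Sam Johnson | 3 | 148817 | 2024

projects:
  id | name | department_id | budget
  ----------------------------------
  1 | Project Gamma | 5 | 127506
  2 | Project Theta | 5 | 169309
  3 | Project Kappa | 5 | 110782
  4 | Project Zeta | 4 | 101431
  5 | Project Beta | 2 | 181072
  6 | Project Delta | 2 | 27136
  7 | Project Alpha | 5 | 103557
SELECT name, hire_year FROM employees WHERE hire_year BETWEEN 2016 AND 2018

Execution result:
name | hire_year
Eve Davis | 2017
Alice Martinez | 2016
Leo Smith | 2016
Carol Miller | 2016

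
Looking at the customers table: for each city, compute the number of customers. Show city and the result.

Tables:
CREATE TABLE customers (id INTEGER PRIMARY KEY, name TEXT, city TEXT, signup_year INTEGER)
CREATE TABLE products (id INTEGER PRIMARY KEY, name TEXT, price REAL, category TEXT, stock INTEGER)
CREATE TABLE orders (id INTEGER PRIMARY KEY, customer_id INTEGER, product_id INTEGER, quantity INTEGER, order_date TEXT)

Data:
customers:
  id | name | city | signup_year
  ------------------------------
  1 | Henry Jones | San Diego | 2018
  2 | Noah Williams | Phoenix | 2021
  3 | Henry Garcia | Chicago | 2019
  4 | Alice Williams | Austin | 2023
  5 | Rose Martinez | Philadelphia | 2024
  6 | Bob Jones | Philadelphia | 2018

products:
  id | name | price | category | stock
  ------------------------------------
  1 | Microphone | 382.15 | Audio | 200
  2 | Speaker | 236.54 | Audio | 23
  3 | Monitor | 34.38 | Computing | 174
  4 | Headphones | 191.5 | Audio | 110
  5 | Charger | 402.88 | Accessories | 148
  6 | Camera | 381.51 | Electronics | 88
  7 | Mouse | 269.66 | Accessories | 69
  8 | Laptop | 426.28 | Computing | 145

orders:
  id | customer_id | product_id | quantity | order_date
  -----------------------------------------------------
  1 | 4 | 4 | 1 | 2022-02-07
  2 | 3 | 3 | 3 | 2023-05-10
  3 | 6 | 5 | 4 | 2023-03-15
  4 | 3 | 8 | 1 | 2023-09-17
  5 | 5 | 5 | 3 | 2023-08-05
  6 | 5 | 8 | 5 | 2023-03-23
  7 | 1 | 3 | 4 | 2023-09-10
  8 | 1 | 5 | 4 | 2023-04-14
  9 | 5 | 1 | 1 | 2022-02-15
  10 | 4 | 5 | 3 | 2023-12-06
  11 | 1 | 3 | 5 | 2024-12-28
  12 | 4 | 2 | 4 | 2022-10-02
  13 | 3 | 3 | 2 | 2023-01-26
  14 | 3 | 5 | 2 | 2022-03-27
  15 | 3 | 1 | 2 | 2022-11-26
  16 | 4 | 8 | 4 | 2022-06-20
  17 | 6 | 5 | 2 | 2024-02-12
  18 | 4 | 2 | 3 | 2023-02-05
SELECT city, COUNT(*) AS n FROM customers GROUP BY city

Execution result:
city | n
Austin | 1
Chicago | 1
Philadelphia | 2
Phoenix | 1
San Diego | 1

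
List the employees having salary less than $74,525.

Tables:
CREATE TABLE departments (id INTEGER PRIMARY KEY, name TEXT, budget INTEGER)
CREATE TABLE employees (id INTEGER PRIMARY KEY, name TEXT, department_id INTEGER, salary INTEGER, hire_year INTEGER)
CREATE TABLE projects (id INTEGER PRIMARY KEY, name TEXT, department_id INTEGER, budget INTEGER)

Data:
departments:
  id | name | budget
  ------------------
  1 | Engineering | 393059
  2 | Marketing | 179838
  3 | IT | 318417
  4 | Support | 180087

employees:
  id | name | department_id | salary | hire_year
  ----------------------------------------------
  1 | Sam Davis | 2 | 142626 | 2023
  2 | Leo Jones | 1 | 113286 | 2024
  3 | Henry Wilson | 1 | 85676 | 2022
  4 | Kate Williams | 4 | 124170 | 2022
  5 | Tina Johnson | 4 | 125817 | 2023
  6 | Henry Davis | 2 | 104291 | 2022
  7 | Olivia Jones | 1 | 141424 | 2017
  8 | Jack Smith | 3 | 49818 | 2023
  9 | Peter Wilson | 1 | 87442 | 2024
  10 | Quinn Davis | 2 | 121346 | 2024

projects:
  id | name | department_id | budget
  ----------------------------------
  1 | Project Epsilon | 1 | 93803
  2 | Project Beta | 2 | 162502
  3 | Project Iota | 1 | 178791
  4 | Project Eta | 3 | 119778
SELECT name, salary FROM employees WHERE salary < 74525

Execution result:
name | salary
Jack Smith | 49818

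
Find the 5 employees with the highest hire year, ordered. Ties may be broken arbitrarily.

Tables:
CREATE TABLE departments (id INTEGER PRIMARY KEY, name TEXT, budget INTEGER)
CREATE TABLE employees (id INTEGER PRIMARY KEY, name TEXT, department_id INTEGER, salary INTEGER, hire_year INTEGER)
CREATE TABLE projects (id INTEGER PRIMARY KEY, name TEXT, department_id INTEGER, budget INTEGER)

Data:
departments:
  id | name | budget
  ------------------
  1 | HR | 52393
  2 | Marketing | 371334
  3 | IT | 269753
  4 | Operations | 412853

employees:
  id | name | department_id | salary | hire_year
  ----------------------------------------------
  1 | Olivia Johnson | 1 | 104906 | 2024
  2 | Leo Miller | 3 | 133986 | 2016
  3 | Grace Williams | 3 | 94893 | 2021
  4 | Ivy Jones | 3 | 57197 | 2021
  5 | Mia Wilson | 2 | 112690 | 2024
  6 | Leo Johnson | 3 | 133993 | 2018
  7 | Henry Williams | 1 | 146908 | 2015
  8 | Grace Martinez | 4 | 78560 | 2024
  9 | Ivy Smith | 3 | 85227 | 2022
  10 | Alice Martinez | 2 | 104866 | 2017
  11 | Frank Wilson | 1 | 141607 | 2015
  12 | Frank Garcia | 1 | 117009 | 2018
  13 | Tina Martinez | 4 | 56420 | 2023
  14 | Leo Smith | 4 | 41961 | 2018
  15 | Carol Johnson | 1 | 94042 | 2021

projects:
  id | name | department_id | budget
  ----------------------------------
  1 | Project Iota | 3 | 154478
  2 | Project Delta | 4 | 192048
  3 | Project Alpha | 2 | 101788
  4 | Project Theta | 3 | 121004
SELECT name, hire_year FROM employees ORDER BY hire_year DESC LIMIT 5

Execution result:
name | hire_year
Olivia Johnson | 2024
Mia Wilson | 2024
Grace Martinez | 2024
Tina Martinez | 2023
Ivy Smith | 2022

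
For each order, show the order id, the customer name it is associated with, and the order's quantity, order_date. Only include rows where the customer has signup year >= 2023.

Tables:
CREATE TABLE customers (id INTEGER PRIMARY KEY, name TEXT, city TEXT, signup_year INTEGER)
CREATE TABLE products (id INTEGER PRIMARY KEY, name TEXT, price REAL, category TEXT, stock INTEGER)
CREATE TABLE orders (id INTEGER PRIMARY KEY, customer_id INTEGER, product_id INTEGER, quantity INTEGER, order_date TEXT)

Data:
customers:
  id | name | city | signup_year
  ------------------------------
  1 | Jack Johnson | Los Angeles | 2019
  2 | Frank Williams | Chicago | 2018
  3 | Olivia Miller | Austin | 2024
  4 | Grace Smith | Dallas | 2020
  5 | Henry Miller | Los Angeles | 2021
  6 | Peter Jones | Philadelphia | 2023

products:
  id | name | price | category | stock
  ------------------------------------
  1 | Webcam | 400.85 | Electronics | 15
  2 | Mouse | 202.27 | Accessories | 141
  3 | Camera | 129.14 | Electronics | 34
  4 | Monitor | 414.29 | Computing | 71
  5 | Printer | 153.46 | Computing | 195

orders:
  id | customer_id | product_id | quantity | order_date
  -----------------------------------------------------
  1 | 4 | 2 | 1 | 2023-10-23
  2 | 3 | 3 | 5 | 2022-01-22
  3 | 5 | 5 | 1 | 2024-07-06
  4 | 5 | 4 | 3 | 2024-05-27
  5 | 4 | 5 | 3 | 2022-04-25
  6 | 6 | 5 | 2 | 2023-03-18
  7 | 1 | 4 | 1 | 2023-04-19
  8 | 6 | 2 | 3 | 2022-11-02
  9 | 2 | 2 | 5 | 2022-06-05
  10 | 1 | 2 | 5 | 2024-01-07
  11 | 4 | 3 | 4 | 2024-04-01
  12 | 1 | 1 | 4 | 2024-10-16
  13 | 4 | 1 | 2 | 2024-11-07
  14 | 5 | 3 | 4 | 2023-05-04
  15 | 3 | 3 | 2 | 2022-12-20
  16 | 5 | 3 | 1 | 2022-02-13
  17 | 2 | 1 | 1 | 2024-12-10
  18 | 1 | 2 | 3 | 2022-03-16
SELECT c.id, p.name AS customer, c.quantity, c.order_date FROM orders c JOIN customers p ON c.customer_id = p.id WHERE p.signup_year >= 2023

Execution result:
id | customer | quantity | order_date
2 | Olivia Miller | 5 | 2022-01-22
6 | Peter Jones | 2 | 2023-03-18
8 | Peter Jones | 3 | 2022-11-02
15 | Olivia Miller | 2 | 2022-12-20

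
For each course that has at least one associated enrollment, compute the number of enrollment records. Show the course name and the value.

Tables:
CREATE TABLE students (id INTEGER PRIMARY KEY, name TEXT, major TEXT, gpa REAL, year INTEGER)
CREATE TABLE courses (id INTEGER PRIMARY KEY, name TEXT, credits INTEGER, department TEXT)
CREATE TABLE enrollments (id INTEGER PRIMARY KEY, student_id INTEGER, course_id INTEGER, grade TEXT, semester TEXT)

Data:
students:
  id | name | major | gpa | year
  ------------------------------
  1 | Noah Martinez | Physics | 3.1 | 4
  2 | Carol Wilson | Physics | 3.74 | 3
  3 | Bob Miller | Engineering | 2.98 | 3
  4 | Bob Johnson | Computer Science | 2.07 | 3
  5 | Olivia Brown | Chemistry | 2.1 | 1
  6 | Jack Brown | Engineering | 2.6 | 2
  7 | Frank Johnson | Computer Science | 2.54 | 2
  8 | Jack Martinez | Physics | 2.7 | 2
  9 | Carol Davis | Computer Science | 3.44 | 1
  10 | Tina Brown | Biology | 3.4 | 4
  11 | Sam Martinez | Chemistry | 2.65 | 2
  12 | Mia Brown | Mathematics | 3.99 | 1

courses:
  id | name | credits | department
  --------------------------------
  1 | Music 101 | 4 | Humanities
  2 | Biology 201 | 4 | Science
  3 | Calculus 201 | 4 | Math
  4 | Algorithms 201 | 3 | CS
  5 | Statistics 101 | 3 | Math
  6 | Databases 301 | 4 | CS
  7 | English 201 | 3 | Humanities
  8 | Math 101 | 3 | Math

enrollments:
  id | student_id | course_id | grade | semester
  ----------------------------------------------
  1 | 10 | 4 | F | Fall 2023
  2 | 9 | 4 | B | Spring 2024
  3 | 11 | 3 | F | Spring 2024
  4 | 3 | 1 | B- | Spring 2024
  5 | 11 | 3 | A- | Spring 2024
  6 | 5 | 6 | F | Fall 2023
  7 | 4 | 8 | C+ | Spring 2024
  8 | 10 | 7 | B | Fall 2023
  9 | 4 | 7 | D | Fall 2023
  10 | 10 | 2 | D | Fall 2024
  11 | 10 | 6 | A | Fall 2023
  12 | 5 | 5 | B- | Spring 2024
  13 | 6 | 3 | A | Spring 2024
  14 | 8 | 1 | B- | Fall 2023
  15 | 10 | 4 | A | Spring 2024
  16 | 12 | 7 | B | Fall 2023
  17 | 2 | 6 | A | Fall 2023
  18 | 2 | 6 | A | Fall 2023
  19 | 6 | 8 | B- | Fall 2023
SELECT p.name, COUNT(*) AS n FROM enrollments c JOIN courses p ON c.course_id = p.id GROUP BY p.id, p.name

Execution result:
name | n
Music 101 | 2
Biology 201 | 1
Calculus 201 | 3
Algorithms 201 | 3
Statistics 101 | 1
Databases 301 | 4
English 201 | 3
Math 101 | 2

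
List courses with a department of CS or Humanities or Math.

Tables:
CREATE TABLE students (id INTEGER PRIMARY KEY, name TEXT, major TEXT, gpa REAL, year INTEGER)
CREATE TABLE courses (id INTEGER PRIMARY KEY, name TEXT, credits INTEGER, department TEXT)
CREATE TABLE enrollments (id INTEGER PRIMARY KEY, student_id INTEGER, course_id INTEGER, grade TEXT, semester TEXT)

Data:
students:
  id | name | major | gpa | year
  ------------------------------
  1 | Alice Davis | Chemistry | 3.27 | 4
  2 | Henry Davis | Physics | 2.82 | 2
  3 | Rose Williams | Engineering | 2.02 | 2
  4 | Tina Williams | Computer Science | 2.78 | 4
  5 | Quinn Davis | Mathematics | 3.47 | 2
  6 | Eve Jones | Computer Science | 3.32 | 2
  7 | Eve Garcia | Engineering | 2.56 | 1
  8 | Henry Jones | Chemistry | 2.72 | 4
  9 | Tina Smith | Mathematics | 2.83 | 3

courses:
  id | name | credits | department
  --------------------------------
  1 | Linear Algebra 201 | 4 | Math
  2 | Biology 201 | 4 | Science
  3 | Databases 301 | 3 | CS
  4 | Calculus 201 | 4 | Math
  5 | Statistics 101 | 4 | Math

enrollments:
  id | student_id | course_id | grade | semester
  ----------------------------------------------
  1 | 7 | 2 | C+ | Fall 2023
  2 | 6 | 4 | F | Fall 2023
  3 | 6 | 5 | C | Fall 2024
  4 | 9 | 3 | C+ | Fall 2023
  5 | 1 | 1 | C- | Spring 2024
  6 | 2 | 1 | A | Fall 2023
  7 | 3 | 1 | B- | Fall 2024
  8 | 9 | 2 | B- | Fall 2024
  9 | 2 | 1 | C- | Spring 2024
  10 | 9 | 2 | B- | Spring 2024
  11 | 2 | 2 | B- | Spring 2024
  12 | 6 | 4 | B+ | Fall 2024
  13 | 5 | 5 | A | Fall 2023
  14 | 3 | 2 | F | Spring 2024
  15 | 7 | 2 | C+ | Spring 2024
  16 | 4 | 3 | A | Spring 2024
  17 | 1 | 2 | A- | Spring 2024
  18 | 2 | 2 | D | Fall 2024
SELECT name, department FROM courses WHERE department IN ('CS', 'Humanities', 'Math')

Execution result:
name | department
Linear Algebra 201 | Math
Databases 301 | CS
Calculus 201 | Math
Statistics 101 | Math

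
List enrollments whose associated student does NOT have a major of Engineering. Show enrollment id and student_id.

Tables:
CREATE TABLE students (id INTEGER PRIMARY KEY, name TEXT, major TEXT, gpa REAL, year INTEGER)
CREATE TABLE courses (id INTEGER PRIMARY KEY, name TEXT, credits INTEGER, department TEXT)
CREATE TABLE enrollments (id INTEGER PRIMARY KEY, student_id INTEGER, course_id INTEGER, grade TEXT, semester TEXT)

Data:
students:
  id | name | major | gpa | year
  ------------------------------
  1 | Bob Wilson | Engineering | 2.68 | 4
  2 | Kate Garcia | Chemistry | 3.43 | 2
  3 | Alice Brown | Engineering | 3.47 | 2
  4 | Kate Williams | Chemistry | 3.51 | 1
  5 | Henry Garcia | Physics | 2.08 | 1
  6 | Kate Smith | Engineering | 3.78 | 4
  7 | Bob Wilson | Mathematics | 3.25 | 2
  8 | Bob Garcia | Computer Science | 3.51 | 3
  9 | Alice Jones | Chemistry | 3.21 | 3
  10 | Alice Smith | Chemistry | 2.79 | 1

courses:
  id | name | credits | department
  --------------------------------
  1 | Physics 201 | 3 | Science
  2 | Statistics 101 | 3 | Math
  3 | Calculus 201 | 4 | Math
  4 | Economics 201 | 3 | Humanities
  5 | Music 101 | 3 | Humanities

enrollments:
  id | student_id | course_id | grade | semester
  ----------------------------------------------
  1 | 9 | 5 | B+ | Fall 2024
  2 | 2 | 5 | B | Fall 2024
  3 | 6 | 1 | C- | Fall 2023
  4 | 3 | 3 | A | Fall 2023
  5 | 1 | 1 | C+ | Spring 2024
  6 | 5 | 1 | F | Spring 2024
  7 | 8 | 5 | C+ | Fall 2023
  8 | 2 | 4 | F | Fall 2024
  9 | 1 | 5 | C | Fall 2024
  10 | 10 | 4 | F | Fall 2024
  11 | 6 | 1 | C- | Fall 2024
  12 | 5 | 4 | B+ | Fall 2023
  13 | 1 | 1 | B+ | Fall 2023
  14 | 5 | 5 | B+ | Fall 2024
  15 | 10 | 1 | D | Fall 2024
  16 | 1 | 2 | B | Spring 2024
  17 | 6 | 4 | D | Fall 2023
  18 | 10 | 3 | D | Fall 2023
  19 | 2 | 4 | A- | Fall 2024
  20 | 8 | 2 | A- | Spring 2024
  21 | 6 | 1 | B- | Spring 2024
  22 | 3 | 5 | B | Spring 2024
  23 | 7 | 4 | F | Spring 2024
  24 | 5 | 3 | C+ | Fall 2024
SELECT id, student_id FROM enrollments WHERE student_id NOT IN (SELECT id FROM students WHERE major = 'Engineering')

Execution result:
id | student_id
1 | 9
2 | 2
6 | 5
7 | 8
8 | 2
10 | 10
12 | 5
14 | 5
15 | 10
18 | 10
19 | 2
20 | 8
23 | 7
24 | 5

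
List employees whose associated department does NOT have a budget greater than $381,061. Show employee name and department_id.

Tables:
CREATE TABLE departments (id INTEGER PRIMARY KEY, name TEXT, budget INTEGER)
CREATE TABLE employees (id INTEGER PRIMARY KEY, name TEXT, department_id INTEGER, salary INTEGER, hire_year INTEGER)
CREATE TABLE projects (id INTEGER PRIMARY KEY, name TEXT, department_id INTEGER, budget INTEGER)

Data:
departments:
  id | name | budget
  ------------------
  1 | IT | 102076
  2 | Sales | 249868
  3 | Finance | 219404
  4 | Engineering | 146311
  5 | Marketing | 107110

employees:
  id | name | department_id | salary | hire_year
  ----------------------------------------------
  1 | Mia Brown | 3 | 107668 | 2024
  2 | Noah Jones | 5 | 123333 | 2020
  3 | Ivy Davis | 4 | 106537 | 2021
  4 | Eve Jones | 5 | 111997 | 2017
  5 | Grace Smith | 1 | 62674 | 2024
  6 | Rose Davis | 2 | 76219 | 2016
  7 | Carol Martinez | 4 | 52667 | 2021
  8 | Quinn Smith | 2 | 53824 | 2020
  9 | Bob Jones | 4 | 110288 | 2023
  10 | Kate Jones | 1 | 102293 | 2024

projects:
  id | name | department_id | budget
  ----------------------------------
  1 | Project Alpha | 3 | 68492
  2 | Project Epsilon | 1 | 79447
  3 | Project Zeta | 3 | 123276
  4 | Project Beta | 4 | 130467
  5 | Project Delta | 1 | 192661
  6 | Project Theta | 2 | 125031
SELECT name, department_id FROM employees WHERE department_id NOT IN (SELECT id FROM departments WHERE budget > 381061)

Execution result:
name | department_id
Mia Brown | 3
Noah Jones | 5
Ivy Davis | 4
Eve Jones | 5
Grace Smith | 1
Rose Davis | 2
Carol Martinez | 4
Quinn Smith | 2
Bob Jones | 4
Kate Jones | 1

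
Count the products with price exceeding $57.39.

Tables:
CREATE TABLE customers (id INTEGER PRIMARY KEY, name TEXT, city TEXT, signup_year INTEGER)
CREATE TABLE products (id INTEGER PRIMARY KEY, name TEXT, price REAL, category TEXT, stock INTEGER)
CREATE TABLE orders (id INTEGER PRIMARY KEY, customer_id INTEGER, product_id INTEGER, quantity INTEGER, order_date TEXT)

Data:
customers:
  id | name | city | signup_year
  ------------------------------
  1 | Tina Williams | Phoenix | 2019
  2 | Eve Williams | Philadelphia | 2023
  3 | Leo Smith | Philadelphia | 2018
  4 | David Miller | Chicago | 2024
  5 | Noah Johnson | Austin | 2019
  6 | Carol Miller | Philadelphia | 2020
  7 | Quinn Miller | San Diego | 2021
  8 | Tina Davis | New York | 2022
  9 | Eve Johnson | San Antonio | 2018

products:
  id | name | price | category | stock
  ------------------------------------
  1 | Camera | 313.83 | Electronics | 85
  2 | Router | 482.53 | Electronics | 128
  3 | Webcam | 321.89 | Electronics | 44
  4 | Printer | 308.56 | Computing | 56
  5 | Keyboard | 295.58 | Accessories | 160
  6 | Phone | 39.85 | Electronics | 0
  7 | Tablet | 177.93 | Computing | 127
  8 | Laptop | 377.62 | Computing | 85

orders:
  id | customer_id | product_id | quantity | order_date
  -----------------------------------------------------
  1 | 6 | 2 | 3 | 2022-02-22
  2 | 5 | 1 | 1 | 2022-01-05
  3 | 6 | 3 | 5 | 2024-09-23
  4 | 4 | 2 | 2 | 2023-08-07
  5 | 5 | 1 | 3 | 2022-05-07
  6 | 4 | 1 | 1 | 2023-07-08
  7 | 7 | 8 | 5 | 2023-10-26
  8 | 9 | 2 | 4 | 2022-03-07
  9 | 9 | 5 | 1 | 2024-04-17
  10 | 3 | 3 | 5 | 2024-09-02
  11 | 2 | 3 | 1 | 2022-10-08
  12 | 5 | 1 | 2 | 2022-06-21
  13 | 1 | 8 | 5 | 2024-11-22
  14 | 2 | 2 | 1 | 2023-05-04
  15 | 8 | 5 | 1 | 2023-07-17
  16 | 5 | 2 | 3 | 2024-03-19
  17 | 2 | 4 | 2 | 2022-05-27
SELECT COUNT(*) FROM products WHERE price > 57.39

Execution result:
7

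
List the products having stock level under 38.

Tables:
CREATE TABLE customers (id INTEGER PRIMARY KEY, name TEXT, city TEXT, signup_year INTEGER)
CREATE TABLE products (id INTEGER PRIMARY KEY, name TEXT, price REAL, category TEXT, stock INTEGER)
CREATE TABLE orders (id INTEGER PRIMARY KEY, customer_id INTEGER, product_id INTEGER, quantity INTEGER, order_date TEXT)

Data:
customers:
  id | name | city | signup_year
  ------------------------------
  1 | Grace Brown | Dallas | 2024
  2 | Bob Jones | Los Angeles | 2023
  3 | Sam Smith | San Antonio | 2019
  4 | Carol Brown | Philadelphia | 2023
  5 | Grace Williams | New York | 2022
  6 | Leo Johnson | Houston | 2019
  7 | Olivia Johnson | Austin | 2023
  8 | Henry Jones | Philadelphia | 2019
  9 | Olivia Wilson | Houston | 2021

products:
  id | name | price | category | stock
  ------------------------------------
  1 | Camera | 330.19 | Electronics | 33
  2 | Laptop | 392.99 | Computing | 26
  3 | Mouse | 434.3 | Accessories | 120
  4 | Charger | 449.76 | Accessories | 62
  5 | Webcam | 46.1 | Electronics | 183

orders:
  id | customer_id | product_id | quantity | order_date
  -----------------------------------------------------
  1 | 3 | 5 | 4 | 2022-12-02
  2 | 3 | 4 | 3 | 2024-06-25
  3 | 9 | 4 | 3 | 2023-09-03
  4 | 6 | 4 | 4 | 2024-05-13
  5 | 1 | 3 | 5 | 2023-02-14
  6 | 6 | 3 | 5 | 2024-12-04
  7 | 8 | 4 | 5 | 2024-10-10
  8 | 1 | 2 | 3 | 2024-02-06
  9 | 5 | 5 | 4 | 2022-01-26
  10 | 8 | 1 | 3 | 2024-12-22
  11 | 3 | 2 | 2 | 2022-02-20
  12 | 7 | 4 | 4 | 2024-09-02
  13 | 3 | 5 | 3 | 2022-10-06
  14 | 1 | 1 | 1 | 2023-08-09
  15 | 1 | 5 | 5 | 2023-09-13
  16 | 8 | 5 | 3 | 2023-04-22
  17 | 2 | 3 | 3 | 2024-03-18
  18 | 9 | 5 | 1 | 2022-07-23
SELECT name, stock FROM products WHERE stock < 38

Execution result:
name | stock
Camera | 33
Laptop | 26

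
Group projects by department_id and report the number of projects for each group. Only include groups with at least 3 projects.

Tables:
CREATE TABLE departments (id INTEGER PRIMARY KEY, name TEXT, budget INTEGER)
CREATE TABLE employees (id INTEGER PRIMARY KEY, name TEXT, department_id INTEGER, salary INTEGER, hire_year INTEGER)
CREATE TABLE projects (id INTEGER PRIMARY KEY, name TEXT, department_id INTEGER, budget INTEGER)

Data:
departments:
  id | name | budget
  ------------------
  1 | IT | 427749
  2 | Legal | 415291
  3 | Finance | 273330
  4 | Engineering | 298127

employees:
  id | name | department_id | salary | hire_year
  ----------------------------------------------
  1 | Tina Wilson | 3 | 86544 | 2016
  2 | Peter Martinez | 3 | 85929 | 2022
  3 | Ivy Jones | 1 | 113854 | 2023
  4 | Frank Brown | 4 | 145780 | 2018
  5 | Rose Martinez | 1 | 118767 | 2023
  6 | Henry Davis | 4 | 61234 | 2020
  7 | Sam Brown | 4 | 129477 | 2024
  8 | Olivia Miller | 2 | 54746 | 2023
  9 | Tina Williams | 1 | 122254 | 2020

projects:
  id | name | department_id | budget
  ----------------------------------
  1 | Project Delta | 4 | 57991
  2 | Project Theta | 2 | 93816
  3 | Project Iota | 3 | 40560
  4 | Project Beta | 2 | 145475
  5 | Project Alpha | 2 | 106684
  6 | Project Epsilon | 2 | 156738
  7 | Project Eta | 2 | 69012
SELECT department_id, COUNT(*) AS n FROM projects GROUP BY department_id HAVING COUNT(*) >= 3

Execution result:
department_id | n
2 | 5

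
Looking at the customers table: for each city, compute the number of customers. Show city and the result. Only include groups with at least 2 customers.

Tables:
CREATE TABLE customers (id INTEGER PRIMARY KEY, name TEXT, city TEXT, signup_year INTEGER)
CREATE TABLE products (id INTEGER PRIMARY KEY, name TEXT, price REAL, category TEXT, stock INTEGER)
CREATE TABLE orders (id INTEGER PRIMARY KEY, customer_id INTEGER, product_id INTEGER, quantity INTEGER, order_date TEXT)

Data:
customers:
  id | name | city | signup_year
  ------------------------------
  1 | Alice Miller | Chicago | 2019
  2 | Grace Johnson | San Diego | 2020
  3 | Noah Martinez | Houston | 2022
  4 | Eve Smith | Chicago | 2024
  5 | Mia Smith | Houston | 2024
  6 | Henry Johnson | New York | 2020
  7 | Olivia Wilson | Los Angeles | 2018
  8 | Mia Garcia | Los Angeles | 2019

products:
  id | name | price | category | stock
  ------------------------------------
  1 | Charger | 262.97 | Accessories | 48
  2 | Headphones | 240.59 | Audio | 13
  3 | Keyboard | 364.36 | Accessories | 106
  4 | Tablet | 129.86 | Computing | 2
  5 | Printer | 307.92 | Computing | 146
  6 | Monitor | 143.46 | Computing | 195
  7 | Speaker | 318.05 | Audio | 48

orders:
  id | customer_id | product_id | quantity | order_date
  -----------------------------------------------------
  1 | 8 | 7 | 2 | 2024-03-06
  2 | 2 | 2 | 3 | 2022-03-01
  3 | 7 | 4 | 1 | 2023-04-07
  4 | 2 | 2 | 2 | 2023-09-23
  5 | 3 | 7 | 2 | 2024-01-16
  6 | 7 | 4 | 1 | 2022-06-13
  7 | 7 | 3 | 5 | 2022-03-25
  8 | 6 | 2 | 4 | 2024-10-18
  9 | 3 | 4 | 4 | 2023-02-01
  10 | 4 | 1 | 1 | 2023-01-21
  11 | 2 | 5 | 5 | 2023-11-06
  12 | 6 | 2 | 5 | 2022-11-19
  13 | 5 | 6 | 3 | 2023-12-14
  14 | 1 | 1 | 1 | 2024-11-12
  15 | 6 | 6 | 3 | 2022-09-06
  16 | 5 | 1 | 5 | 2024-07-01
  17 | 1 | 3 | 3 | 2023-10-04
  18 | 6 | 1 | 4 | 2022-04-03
SELECT city, COUNT(*) AS n FROM customers GROUP BY city HAVING COUNT(*) >= 2

Execution result:
city | n
Chicago | 2
Houston | 2
Los Angeles | 2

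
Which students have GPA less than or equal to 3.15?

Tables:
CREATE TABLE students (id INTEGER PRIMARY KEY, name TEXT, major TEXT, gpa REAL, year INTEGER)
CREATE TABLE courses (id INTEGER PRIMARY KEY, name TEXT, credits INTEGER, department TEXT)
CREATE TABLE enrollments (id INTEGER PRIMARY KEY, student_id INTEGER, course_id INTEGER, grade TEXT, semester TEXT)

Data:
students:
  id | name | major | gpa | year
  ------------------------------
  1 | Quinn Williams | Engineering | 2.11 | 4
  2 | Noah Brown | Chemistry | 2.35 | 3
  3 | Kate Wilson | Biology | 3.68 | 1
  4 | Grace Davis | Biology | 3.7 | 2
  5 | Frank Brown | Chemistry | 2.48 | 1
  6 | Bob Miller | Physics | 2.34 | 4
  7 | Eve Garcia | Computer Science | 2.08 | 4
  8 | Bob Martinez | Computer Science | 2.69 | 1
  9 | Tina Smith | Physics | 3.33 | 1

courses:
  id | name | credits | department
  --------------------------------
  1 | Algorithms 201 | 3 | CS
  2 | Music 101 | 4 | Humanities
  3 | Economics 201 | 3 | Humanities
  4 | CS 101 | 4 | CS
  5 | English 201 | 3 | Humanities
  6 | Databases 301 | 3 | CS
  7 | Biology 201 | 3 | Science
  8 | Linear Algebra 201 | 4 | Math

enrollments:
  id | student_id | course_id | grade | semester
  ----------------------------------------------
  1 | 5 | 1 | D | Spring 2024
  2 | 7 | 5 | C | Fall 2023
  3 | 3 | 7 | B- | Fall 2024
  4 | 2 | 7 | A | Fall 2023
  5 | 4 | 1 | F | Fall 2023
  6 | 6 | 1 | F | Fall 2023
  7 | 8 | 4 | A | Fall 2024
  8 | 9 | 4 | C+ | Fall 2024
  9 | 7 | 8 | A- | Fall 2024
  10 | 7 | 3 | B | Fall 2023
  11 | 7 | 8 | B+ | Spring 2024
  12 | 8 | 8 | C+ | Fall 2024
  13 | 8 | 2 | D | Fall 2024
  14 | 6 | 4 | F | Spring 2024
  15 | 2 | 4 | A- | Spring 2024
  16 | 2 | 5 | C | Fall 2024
SELECT name, gpa FROM students WHERE gpa <= 3.15

Execution result:
name | gpa
Quinn Williams | 2.11
Noah Brown | 2.35
Frank Brown | 2.48
Bob Miller | 2.34
Eve Garcia | 2.08
Bob Martinez | 2.69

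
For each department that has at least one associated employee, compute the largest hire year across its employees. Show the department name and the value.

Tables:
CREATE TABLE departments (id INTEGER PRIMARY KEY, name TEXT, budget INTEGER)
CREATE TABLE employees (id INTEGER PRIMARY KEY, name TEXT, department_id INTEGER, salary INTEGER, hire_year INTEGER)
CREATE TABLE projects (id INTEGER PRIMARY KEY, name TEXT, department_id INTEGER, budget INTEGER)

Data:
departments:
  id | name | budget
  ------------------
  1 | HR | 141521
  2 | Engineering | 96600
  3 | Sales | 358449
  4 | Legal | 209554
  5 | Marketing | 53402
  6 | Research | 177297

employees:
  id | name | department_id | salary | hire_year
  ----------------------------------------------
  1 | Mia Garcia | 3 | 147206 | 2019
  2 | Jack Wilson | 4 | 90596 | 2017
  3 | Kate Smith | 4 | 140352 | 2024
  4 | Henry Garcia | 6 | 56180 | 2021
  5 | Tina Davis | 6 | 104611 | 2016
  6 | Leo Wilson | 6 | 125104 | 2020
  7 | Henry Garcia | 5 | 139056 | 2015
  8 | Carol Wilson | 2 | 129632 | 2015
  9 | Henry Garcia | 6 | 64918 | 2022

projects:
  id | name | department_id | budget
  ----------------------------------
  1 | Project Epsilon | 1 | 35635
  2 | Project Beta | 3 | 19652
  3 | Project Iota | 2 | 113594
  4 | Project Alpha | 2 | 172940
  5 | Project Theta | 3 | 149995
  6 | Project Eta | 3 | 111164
SELECT p.name, MAX(c.hire_year) AS max_hire_year FROM employees c JOIN departments p ON c.department_id = p.id GROUP BY p.id, p.name

Execution result:
name | max_hire_year
Engineering | 2015
Sales | 2019
Legal | 2024
Marketing | 2015
Research | 2022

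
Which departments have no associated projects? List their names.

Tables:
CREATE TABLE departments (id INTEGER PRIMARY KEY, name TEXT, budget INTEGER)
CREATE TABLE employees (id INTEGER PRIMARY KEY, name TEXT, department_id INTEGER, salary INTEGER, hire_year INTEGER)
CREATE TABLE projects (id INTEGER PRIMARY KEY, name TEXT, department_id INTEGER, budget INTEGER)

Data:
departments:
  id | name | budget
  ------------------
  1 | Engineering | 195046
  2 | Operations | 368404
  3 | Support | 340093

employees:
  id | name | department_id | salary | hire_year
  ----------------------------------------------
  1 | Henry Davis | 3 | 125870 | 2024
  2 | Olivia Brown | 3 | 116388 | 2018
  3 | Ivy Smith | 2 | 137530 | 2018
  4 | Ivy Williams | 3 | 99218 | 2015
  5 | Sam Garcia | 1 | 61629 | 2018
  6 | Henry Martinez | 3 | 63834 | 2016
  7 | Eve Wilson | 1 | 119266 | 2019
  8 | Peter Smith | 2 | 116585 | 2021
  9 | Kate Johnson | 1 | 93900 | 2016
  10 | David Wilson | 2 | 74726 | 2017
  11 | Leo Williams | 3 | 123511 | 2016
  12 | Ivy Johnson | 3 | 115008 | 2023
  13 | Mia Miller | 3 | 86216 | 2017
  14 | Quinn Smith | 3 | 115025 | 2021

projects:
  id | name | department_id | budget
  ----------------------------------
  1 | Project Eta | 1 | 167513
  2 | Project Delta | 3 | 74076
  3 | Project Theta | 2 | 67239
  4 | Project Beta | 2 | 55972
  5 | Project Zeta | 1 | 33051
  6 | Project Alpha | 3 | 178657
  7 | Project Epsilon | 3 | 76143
SELECT p.name FROM departments p LEFT JOIN projects c ON c.department_id = p.id WHERE c.id IS NULL

Execution result:
(no rows)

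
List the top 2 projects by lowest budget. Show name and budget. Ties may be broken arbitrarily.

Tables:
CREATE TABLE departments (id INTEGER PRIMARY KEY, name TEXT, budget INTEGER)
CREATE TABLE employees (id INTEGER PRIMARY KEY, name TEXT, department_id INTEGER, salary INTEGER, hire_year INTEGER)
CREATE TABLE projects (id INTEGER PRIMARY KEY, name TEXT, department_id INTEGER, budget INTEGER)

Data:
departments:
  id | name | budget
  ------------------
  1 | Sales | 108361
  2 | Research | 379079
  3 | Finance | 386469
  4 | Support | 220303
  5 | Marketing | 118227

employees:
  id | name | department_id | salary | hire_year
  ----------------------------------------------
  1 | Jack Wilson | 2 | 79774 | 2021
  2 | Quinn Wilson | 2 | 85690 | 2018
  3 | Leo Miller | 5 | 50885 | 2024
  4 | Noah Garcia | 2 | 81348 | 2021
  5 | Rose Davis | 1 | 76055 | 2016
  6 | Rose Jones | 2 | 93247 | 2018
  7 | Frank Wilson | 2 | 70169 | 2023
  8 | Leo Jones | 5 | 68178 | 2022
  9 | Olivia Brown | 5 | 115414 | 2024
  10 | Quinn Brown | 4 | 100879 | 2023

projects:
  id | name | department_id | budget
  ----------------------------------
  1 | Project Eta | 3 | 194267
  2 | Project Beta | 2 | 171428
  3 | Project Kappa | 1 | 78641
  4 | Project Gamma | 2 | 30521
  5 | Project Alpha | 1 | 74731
SELECT name, budget FROM projects ORDER BY budget ASC LIMIT 2

Execution result:
name | budget
Project Gamma | 30521
Project Alpha | 74731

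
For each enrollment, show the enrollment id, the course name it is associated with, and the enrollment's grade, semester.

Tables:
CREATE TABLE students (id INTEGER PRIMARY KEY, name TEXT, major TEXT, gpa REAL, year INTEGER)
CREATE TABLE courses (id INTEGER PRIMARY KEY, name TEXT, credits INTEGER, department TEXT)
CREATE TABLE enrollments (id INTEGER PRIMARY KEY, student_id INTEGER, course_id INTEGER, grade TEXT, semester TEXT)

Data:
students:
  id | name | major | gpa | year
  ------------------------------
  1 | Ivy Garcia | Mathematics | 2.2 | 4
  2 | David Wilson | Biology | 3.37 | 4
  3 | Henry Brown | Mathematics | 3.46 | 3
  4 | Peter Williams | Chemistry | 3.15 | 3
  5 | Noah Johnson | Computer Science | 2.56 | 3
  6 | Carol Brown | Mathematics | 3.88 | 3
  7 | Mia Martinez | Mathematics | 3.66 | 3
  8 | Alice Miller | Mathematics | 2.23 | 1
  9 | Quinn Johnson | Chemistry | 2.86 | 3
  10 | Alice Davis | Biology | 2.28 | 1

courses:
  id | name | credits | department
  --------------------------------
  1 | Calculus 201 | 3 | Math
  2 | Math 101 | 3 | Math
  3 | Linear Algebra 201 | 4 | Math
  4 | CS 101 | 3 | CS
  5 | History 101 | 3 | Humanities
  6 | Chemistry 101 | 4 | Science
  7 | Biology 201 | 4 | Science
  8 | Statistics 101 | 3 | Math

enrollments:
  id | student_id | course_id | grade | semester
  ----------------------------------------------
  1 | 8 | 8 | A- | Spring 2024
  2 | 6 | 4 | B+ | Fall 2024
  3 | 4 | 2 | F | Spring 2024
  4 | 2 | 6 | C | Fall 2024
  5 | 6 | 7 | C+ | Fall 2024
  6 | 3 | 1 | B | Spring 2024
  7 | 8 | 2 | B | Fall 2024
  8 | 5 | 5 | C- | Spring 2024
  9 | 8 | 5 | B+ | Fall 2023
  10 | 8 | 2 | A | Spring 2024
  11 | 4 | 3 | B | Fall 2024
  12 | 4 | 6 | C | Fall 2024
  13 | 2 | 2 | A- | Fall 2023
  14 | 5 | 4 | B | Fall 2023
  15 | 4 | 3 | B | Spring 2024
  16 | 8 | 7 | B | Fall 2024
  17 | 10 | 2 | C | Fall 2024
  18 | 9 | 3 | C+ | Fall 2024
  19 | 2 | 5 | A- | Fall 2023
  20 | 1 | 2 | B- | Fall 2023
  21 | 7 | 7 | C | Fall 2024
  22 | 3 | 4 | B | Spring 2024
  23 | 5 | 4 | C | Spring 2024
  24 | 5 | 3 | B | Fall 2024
SELECT c.id, p.name AS course, c.grade, c.semester FROM enrollments c JOIN courses p ON c.course_id = p.id

Execution result:
id | course | grade | semester
1 | Statistics 101 | A- | Spring 2024
2 | CS 101 | B+ | Fall 2024
3 | Math 101 | F | Spring 2024
4 | Chemistry 101 | C | Fall 2024
5 | Biology 201 | C+ | Fall 2024
6 | Calculus 201 | B | Spring 2024
7 | Math 101 | B | Fall 2024
8 | History 101 | C- | Spring 2024
9 | History 101 | B+ | Fall 2023
10 | Math 101 | A | Spring 2024
11 | Linear Algebra 201 | B | Fall 2024
12 | Chemistry 101 | C | Fall 2024
13 | Math 101 | A- | Fall 2023
14 | CS 101 | B | Fall 2023
15 | Linear Algebra 201 | B | Spring 2024
16 | Biology 201 | B | Fall 2024
17 | Math 101 | C | Fall 2024
18 | Linear Algebra 201 | C+ | Fall 2024
19 | History 101 | A- | Fall 2023
20 | Math 101 | B- | Fall 2023
21 | Biology 201 | C | Fall 2024
22 | CS 101 | B | Spring 2024
23 | CS 101 | C | Spring 2024
24 | Linear Algebra 201 | B | Fall 2024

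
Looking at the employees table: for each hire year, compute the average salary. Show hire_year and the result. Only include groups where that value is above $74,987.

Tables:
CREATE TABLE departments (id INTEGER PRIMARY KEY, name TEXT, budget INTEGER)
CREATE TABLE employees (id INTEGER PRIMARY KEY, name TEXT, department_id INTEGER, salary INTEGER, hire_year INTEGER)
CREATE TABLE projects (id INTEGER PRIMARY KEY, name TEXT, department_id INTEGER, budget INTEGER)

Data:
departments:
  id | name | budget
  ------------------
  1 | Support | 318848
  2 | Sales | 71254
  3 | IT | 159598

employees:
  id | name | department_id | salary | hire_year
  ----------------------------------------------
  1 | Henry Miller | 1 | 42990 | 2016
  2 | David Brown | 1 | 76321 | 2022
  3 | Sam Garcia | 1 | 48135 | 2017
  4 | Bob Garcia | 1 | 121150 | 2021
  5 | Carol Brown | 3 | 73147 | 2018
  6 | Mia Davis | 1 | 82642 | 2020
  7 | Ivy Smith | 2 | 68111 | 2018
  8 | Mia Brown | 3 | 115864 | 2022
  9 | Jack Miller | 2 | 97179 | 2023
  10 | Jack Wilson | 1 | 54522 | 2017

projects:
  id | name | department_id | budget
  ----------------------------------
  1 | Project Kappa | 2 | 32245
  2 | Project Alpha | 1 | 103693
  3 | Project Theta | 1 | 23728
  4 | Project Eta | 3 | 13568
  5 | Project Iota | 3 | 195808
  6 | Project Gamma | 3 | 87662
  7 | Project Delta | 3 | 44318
SELECT hire_year, AVG(salary) AS avg_salary FROM employees GROUP BY hire_year HAVING AVG(salary) > 74987

Execution result:
hire_year | avg_salary
2020 | 82642.00
2021 | 121150.00
2022 | 96092.50
2023 | 97179.00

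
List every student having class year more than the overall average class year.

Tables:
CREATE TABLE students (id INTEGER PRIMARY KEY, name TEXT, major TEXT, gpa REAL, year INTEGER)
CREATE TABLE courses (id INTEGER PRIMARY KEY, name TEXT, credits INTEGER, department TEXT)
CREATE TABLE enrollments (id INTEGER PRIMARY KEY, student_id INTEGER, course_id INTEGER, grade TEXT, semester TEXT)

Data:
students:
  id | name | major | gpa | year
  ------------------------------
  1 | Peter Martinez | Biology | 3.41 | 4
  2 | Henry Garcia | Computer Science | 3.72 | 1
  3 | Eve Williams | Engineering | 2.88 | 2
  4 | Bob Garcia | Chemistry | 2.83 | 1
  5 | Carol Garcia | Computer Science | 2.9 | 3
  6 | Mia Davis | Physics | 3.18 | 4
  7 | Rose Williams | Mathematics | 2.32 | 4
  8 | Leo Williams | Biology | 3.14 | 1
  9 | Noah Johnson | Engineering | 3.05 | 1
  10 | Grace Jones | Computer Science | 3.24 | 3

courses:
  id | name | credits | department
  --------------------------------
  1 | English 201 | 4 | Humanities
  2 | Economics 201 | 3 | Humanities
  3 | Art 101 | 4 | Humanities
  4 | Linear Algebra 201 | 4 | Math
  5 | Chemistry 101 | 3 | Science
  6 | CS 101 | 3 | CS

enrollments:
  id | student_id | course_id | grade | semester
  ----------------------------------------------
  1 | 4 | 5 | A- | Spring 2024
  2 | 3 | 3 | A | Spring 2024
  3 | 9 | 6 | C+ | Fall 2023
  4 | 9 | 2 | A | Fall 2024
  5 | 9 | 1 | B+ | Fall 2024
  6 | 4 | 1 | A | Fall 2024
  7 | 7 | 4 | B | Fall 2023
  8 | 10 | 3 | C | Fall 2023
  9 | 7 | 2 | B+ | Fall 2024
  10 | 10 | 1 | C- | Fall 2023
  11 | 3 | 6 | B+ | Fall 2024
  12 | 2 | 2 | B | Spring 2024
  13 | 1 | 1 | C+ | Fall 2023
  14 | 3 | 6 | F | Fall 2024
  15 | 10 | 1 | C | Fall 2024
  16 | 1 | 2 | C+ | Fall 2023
SELECT name, year FROM students WHERE year > (SELECT AVG(year) FROM students)

Execution result:
name | year
Peter Martinez | 4
Carol Garcia | 3
Mia Davis | 4
Rose Williams | 4
Grace Jones | 3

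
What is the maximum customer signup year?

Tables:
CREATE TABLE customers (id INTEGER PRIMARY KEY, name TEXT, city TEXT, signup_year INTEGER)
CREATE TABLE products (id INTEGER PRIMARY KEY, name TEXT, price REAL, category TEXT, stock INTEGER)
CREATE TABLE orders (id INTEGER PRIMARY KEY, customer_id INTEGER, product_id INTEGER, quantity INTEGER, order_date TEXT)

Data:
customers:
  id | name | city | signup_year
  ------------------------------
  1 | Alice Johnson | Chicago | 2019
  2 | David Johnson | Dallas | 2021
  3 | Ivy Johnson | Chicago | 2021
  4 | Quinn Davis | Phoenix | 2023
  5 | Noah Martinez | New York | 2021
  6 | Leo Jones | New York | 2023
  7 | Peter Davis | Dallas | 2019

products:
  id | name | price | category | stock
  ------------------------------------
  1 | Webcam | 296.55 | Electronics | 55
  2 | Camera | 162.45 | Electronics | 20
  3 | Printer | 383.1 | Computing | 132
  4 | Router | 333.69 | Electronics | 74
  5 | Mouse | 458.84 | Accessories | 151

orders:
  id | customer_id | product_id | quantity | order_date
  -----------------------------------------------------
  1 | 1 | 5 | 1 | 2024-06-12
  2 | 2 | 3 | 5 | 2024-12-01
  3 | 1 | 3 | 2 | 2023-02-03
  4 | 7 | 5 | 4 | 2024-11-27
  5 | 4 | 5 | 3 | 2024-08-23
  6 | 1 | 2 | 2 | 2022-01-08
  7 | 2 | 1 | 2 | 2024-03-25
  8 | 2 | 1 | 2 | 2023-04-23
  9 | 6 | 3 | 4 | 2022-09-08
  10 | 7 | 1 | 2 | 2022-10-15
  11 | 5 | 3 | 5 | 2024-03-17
SELECT MAX(signup_year) FROM customers

Execution result:
2023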